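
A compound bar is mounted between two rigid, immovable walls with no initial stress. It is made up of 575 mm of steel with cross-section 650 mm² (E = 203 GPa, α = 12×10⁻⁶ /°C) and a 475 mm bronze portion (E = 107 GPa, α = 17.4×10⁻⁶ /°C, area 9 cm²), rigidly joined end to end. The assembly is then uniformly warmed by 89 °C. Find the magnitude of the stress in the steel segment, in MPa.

If the supports were absent, the total length change would be Σ αᵢΔT Lᵢ = 12×10⁻⁶×89×575 + 17.4×10⁻⁶×89×475 = 1.35 mm.
The walls prevent any net length change, so an axial force P (same in every segment) develops. Compatibility: P · Σ Lᵢ/(AᵢEᵢ) = δ_free.
The series flexibility is Σ Lᵢ/(AᵢEᵢ) = 575/(650×203×10³) + 475/(900×107×10³) = 9.29×10⁻⁶ mm/N.
Hence P = δ_free / Σ(L/AE) = 1.35/9.29×10⁻⁶ = 145.3 kN (compressive).
σ_{steel} = P / A = 145300 / 650 = 223.5 MPa.

σ ≈ 224 MPa (compressive)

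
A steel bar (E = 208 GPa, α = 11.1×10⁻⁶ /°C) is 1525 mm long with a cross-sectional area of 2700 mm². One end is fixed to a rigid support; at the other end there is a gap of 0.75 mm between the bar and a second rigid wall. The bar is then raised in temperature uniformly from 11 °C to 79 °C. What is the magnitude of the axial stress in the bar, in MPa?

Unrestrained expansion: δ_free = αΔT L = 11.1×10⁻⁶ × 68 × 1525 = 1.151 mm.
The gap closes (δ_free > 0.75 mm) and the wall then resists a further 1.151 − 0.75 = 0.4011 mm of expansion.
That suppressed elongation corresponds to σ = E·Δ/L = 208×10³ × 0.4011/1525 = 54.7 MPa.

σ ≈ 54.7 MPa (compressive)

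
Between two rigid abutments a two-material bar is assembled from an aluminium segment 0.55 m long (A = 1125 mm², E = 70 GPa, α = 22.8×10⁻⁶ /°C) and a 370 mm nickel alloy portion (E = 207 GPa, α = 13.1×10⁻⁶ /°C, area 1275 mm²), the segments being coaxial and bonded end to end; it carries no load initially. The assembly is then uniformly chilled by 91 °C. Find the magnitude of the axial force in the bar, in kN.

P ≈ 189 kN (tensile)

Free thermal contraction of the whole bar: Σ αᵢΔT Lᵢ = 22.8×10⁻⁶×91×550 + 13.1×10⁻⁶×91×370 = 1.582 mm.
The walls prevent any net length change, so an axial force P (same in every segment) develops. Compatibility: P · Σ Lᵢ/(AᵢEᵢ) = δ_free.
The series flexibility is Σ Lᵢ/(AᵢEᵢ) = 550/(1125×70×10³) + 370/(1275×207×10³) = 8.386×10⁻⁶ mm/N.
So P = 1.582 / 8.386×10⁻⁶ = 188.7 kN, tensile.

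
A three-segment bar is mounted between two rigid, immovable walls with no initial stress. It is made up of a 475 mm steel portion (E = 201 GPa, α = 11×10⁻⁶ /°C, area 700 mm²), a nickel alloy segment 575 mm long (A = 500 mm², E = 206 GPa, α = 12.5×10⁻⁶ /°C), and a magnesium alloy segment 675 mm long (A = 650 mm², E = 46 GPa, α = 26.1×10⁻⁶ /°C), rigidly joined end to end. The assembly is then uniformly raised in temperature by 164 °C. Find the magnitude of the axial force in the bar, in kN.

P ≈ 156 kN (compressive)

Free thermal expansion of the whole bar: Σ αᵢΔT Lᵢ = 11×10⁻⁶×164×475 + 12.5×10⁻⁶×164×575 + 26.1×10⁻⁶×164×675 = 4.925 mm.
The rigid supports impose zero overall length change; the single axial force P common to all segments must satisfy P Σ Lᵢ/(AᵢEᵢ) = δ_free.
Σ Lᵢ/(AᵢEᵢ) = 475/(700×201×10³) + 575/(500×206×10³) + 675/(650×46×10³) = 3.153×10⁻⁵ mm/N.
So P = 4.925 / 3.153×10⁻⁵ = 156.2 kN, compressive.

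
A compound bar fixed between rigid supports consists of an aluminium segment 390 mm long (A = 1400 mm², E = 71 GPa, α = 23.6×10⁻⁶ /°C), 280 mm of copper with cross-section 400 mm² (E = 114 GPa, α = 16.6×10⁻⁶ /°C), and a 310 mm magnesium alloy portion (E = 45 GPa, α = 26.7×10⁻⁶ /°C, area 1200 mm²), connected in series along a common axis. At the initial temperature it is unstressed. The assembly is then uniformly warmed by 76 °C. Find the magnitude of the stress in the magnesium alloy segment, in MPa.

σ ≈ 88.7 MPa (compressive)

Free thermal expansion of the whole bar: Σ αᵢΔT Lᵢ = 23.6×10⁻⁶×76×390 + 16.6×10⁻⁶×76×280 + 26.7×10⁻⁶×76×310 = 1.682 mm.
Since the ends are fixed, an axial force P builds up, equal in every segment, with P · Σ Lᵢ/(AᵢEᵢ) = δ_free.
Σ Lᵢ/(AᵢEᵢ) = 390/(1400×71×10³) + 280/(400×114×10³) + 310/(1200×45×10³) = 1.58×10⁻⁵ mm/N.
So P = 1.682 / 1.58×10⁻⁵ = 106.4 kN, compressive.
σ_{magnesium alloy} = P / A = 106400 / 1200 = 88.68 MPa.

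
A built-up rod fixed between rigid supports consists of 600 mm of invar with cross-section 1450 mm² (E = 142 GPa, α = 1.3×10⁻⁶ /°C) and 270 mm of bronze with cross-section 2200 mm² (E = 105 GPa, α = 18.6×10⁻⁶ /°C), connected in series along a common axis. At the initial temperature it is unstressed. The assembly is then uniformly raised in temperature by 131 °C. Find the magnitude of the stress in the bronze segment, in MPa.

Free thermal expansion of the whole bar: Σ αᵢΔT Lᵢ = 1.3×10⁻⁶×131×600 + 18.6×10⁻⁶×131×270 = 0.7601 mm.
Since the ends are fixed, an axial force P builds up, equal in every segment, with P · Σ Lᵢ/(AᵢEᵢ) = δ_free.
Σ Lᵢ/(AᵢEᵢ) = 600/(1450×142×10³) + 270/(2200×105×10³) = 4.083×10⁻⁶ mm/N.
So P = 0.7601 / 4.083×10⁻⁶ = 186.2 kN, compressive.
σ_{bronze} = P / A = 186200 / 2200 = 84.62 MPa.

σ ≈ 84.6 MPa (compressive)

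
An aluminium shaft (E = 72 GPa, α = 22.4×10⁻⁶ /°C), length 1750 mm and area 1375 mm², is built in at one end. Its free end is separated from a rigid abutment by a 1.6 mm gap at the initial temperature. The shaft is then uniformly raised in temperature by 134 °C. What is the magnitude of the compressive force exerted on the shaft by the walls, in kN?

P ≈ 207 kN

If the wall were absent the shaft would grow by αΔT L = 22.4×10⁻⁶ × 134 × 1750 = 5.253 mm.
The gap closes (δ_free > 1.6 mm) and the wall then resists a further 5.253 − 1.6 = 3.653 mm of expansion.
So σ = E(δ_free − g)/L = 72×10³ × 3.653/1750 = 150.3 MPa.
P = σA = 150.3 × 1375 = 206.6 kN.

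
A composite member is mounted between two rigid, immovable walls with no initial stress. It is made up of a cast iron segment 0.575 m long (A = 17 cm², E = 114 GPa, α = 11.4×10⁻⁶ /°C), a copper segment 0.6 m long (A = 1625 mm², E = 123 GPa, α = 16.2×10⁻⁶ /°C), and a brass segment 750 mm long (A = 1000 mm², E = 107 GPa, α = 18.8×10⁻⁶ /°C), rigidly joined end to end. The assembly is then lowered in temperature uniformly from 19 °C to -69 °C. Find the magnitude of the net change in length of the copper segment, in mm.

|ΔL| ≈ 0.237 mm

If the supports were absent, the total length change would be Σ αᵢΔT Lᵢ = 11.4×10⁻⁶×88×575 + 16.2×10⁻⁶×88×600 + 18.8×10⁻⁶×88×750 = 2.673 mm.
The rigid supports impose zero overall length change; the single axial force P common to all segments must satisfy P Σ Lᵢ/(AᵢEᵢ) = δ_free.
The series flexibility is Σ Lᵢ/(AᵢEᵢ) = 575/(1700×114×10³) + 600/(1625×123×10³) + 750/(1000×107×10³) = 1.298×10⁻⁵ mm/N.
P = 2.673 / 1.298×10⁻⁵ = 206000 N = 206 kN, tensile.
For the copper segment, free thermal change = 16.2×10⁻⁶×88×600 = 0.8554 mm and elastic change from P = 206000×600/(1625×123×10³) = 0.6183 mm; these oppose, so the net change is 0.237 mm (segment shortens).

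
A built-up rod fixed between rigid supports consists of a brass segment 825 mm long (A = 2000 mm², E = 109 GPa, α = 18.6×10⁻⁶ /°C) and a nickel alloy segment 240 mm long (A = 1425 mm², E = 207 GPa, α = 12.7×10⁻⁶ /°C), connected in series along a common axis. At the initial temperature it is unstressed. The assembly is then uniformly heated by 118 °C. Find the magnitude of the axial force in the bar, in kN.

With the walls removed the bar would change length by δ_free = Σ αᵢΔT Lᵢ = 18.6×10⁻⁶×118×825 + 12.7×10⁻⁶×118×240 = 2.17 mm.
The walls prevent any net length change, so an axial force P (same in every segment) develops. Compatibility: P · Σ Lᵢ/(AᵢEᵢ) = δ_free.
Σ Lᵢ/(AᵢEᵢ) = 825/(2000×109×10³) + 240/(1425×207×10³) = 4.598×10⁻⁶ mm/N.
P = 2.17 / 4.598×10⁻⁶ = 472000 N = 472 kN, compressive.

P ≈ 472 kN (compressive)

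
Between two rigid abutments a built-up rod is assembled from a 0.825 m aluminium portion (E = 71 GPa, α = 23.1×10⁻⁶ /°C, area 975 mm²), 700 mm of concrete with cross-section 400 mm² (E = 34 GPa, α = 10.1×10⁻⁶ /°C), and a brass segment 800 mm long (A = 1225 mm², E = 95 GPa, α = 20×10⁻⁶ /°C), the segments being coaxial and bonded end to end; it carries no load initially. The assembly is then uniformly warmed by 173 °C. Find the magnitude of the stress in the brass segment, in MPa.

Free thermal expansion of the whole bar: Σ αᵢΔT Lᵢ = 23.1×10⁻⁶×173×825 + 10.1×10⁻⁶×173×700 + 20×10⁻⁶×173×800 = 7.288 mm.
Since the ends are fixed, an axial force P builds up, equal in every segment, with P · Σ Lᵢ/(AᵢEᵢ) = δ_free.
The series flexibility is Σ Lᵢ/(AᵢEᵢ) = 825/(975×71×10³) + 700/(400×34×10³) + 800/(1225×95×10³) = 7.026×10⁻⁵ mm/N.
P = 7.288 / 7.026×10⁻⁵ = 103700 N = 103.7 kN, compressive.
σ_{brass} = P / A = 103700 / 1225 = 84.67 MPa.

σ ≈ 84.7 MPa (compressive)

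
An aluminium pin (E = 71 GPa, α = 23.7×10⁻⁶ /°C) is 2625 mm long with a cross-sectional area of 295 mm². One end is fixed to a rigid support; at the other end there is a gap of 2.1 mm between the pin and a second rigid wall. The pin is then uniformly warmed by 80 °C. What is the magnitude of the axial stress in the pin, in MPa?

σ ≈ 77.8 MPa (compressive)

Free thermal elongation = αΔT L = 23.7×10⁻⁶ × 80 × 2625 = 4.977 mm.
This exceeds the 2.1 mm gap, so the wall pushes back. The portion of expansion that must be recovered elastically is δ_free − gap = 4.977 − 2.1 = 2.877 mm.
Compatibility: PL/(AE) = 2.877 mm, so σ = P/A = E × (2.877/2625) = 77.82 MPa.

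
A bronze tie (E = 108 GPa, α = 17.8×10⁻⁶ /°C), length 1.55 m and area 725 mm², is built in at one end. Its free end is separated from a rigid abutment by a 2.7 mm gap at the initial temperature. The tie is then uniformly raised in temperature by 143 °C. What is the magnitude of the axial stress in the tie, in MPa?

σ ≈ 86.8 MPa (compressive)

Unrestrained expansion: δ_free = αΔT L = 17.8×10⁻⁶ × 143 × 1550 = 3.945 mm.
The gap closes (δ_free > 2.7 mm) and the wall then resists a further 3.945 − 2.7 = 1.245 mm of expansion.
So σ = E(δ_free − g)/L = 108×10³ × 1.245/1550 = 86.77 MPa.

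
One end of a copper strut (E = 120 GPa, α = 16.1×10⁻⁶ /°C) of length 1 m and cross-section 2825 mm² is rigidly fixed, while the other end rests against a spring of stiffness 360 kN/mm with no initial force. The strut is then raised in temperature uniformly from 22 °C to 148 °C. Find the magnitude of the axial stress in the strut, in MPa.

Free thermal expansion: δ_free = αΔT L = 16.1×10⁻⁶ × 126 × 1000 = 2.029 mm.
Let P be the compressive force at the spring. The strut shortens elastically by PL/(AE) and the spring compresses by P/k; together these equal δ_free.
P [ L/(AE) + 1/k ] = δ_free → P [ 1000/(2825×120×10³) + 1/(360×10³) ] = 2.029.
P = 2.029 / 5.728×10⁻⁶ = 354200 N.
σ = P/A = 354200/2825 = 125.4 MPa.

σ ≈ 125 MPa (compressive)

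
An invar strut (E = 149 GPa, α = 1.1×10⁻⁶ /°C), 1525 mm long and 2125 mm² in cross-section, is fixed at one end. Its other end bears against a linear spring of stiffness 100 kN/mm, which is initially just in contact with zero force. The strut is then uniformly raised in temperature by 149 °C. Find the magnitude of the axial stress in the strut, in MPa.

If the spring were absent the strut would lengthen by αΔT L = 1.1×10⁻⁶ × 149 × 1525 = 0.2499 mm.
With a force P in the spring, the elastic change of the strut is PL/(AE) and that of the spring is P/k; compatibility requires their sum to equal δ_free.
So P = δ_free / [L/(AE) + 1/k] = 0.2499 / [ 1525/(2125×149×10³) + 1/(100×10³) ].
P = 0.2499 / 1.482×10⁻⁵ = 16870 N.
σ = P/A = 16870/2125 = 7.939 MPa.

σ ≈ 7.94 MPa (compressive)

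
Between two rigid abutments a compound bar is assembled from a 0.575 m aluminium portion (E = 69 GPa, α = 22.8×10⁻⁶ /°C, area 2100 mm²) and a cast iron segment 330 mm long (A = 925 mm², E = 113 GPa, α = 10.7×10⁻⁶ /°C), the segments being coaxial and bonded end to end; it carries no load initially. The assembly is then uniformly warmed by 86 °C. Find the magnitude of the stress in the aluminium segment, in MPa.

With the walls removed the bar would change length by δ_free = Σ αᵢΔT Lᵢ = 22.8×10⁻⁶×86×575 + 10.7×10⁻⁶×86×330 = 1.431 mm.
The walls prevent any net length change, so an axial force P (same in every segment) develops. Compatibility: P · Σ Lᵢ/(AᵢEᵢ) = δ_free.
The series flexibility is Σ Lᵢ/(AᵢEᵢ) = 575/(2100×69×10³) + 330/(925×113×10³) = 7.125×10⁻⁶ mm/N.
So P = 1.431 / 7.125×10⁻⁶ = 200.8 kN, compressive.
σ_{aluminium} = P / A = 200800 / 2100 = 95.64 MPa.

σ ≈ 95.6 MPa (compressive)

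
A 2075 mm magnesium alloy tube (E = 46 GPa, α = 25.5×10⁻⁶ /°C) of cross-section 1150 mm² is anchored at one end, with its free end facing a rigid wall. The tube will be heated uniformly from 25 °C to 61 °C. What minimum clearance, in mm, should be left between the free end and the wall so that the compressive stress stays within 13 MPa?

Free expansion if unrestrained: δ_free = αΔT L = 25.5×10⁻⁶ × 36 × 2075 = 1.905 mm.
A stress of 13 MPa corresponds to the wall pushing the tube back by σL/E = 13×2075/(46×10³) = 0.5864 mm.
So the gap has to take up the difference, g_min = δ_free − σL/E = 1.905 − 0.5864 = 1.318 mm.

g ≈ 1.32 mm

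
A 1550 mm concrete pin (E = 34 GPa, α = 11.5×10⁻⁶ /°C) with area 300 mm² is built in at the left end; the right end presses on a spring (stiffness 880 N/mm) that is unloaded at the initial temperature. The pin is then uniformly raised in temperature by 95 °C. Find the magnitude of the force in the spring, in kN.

If the spring were absent the pin would lengthen by αΔT L = 11.5×10⁻⁶ × 95 × 1550 = 1.693 mm.
With a force P in the spring, the elastic change of the pin is PL/(AE) and that of the spring is P/k; compatibility requires their sum to equal δ_free.
P [ L/(AE) + 1/k ] = δ_free → P [ 1550/(300×34×10³) + 1/(880) ] = 1.693.
P = 1.693 / 0.001288 = 1314 N.

P ≈ 1.31 kN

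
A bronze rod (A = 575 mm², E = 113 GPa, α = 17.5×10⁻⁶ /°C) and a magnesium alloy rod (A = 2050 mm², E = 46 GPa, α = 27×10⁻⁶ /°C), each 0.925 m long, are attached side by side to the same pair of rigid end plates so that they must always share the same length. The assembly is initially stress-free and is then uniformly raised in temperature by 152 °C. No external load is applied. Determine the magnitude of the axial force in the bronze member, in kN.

Equilibrium of a rigid end plate with no external load gives equal and opposite internal forces ±P in the two members. Since α_{magnesium alloy} > α_{bronze}, heating drives the magnesium alloy into compression and the bronze into tension.
Compatibility of the two members (thermal + elastic change equal): (α₁ − α₂)ΔT = P·[1/(A₁E₁) + 1/(A₂E₂)].
|α₁ − α₂|·ΔT = 9.5×10⁻⁶ × 152 = 0.001444.
1/(A₁E₁) + 1/(A₂E₂) = 1/(575×113×10³) + 1/(2050×46×10³) = 2.599×10⁻⁸ N⁻¹.
P = 0.001444 / 2.599×10⁻⁸ = 55550 N = 55.55 kN.

P ≈ 55.5 kN (tensile in the bronze)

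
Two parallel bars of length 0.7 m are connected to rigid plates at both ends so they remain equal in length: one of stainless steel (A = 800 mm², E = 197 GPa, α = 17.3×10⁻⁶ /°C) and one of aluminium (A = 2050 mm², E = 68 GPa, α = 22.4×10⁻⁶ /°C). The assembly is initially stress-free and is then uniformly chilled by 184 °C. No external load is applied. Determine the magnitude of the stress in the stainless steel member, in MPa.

Both members must finish at the same length. With the larger α, the aluminium tends to over-contract; the plates restrain it, putting the aluminium in tension and the stainless steel in compression. With no external load the two internal forces are equal and opposite, magnitude P.
Compatibility of the two members (thermal + elastic change equal): (α₁ − α₂)ΔT = P·[1/(A₁E₁) + 1/(A₂E₂)].
|α₁ − α₂|·ΔT = 5.1×10⁻⁶ × 184 = 0.0009384.
1/(A₁E₁) + 1/(A₂E₂) = 1/(800×197×10³) + 1/(2050×68×10³) = 1.352×10⁻⁸ N⁻¹.
So P = 0.0009384 / 1.352×10⁻⁸ = 69.41 kN.
σ_{stainless steel} = P/A₁ = 69410/800 = 86.77 MPa, compressive.

σ ≈ 86.8 MPa (compressive)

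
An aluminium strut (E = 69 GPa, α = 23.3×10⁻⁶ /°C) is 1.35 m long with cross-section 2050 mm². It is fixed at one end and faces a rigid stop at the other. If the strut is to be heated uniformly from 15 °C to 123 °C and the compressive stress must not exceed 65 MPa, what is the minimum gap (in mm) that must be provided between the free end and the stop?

Free expansion if unrestrained: δ_free = αΔT L = 23.3×10⁻⁶ × 108 × 1350 = 3.397 mm.
At the allowable stress the elastic shortening the wall may impose is σL/E = 65 × 1350 / (69×10³) = 1.272 mm.
So the gap has to take up the difference, g_min = δ_free − σL/E = 3.397 − 1.272 = 2.125 mm.

g ≈ 2.13 mm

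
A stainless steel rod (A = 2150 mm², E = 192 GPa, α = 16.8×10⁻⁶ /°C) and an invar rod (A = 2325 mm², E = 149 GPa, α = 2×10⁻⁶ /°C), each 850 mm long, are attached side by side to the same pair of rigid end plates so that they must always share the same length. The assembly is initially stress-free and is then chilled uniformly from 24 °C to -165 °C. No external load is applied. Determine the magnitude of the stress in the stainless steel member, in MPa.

σ ≈ 245 MPa (tensile)

Both members must finish at the same length. With the larger α, the stainless steel tends to over-contract; the plates restrain it, putting the stainless steel in tension and the invar in compression. With no external load the two internal forces are equal and opposite, magnitude P.
Equating the net (thermal + elastic) strains gives |α₁ − α₂|·ΔT = P·[1/(A₁E₁) + 1/(A₂E₂)].
|α₁ − α₂|·ΔT = 14.8×10⁻⁶ × 189 = 0.002797.
1/(A₁E₁) + 1/(A₂E₂) = 1/(2150×192×10³) + 1/(2325×149×10³) = 5.309×10⁻⁹ N⁻¹.
P = 0.002797 / 5.309×10⁻⁹ = 526900 N = 526.9 kN.
σ_{stainless steel} = P/A₁ = 526900/2150 = 245.1 MPa, tensile.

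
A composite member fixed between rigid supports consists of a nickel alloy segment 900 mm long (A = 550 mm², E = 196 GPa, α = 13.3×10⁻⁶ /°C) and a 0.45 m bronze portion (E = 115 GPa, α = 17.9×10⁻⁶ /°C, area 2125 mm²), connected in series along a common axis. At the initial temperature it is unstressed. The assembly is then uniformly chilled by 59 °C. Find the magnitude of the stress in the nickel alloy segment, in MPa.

σ ≈ 211 MPa (tensile)

With the walls removed the bar would change length by δ_free = Σ αᵢΔT Lᵢ = 13.3×10⁻⁶×59×900 + 17.9×10⁻⁶×59×450 = 1.181 mm.
The rigid supports impose zero overall length change; the single axial force P common to all segments must satisfy P Σ Lᵢ/(AᵢEᵢ) = δ_free.
Σ Lᵢ/(AᵢEᵢ) = 900/(550×196×10³) + 450/(2125×115×10³) = 1.019×10⁻⁵ mm/N.
P = 1.181 / 1.019×10⁻⁵ = 115900 N = 115.9 kN, tensile.
σ_{nickel alloy} = P / A = 115900 / 550 = 210.8 MPa.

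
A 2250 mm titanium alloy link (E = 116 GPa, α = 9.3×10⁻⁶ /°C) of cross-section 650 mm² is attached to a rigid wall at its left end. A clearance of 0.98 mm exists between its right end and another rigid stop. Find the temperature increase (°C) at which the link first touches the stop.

The gap closes when αΔT L = 0.98 mm, since the link is still unstressed at that instant.
ΔT = 0.98 / (9.3×10⁻⁶ × 2250) = 46.83 °C.

ΔT ≈ 46.8 °C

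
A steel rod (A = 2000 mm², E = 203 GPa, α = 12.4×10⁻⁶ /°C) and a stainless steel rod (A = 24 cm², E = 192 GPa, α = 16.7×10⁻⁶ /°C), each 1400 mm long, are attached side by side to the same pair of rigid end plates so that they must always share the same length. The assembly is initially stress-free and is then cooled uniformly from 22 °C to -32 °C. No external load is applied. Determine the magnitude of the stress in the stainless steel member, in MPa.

Both members must finish at the same length. With the larger α, the stainless steel tends to over-contract; the plates restrain it, putting the stainless steel in tension and the steel in compression. With no external load the two internal forces are equal and opposite, magnitude P.
Equating the net (thermal + elastic) strains gives |α₁ − α₂|·ΔT = P·[1/(A₁E₁) + 1/(A₂E₂)].
|α₁ − α₂|·ΔT = 4.3×10⁻⁶ × 54 = 0.0002322.
1/(A₁E₁) + 1/(A₂E₂) = 1/(2000×203×10³) + 1/(2400×192×10³) = 4.633×10⁻⁹ N⁻¹.
P = 0.0002322 / 4.633×10⁻⁹ = 50120 N = 50.12 kN.
σ_{stainless steel} = P/A₂ = 50120/2400 = 20.88 MPa, tensile.

σ ≈ 20.9 MPa (tensile)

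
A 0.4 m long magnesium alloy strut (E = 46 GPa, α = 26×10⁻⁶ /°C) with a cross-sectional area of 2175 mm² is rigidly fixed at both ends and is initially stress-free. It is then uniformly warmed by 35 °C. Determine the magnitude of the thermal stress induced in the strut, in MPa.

Because both ends are immovable the net strain is zero, and the suppressed thermal strain is αΔT = 26×10⁻⁶ × 35 = 910×10⁻⁶.
Hence σ = E·αΔT = 46×10³ × 910×10⁻⁶ = 41.86 MPa, compressive.

σ ≈ 41.9 MPa (compressive)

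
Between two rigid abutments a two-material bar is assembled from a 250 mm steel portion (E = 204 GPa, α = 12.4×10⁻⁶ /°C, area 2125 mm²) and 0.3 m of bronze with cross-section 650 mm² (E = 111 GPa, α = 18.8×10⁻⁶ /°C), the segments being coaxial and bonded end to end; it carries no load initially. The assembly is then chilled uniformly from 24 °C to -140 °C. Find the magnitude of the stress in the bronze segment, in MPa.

σ ≈ 466 MPa (tensile)

With the walls removed the bar would change length by δ_free = Σ αᵢΔT Lᵢ = 12.4×10⁻⁶×164×250 + 18.8×10⁻⁶×164×300 = 1.433 mm.
The rigid supports impose zero overall length change; the single axial force P common to all segments must satisfy P Σ Lᵢ/(AᵢEᵢ) = δ_free.
The series flexibility is Σ Lᵢ/(AᵢEᵢ) = 250/(2125×204×10³) + 300/(650×111×10³) = 4.735×10⁻⁶ mm/N.
So P = 1.433 / 4.735×10⁻⁶ = 302.7 kN, tensile.
σ_{bronze} = P / A = 302700 / 650 = 465.7 MPa.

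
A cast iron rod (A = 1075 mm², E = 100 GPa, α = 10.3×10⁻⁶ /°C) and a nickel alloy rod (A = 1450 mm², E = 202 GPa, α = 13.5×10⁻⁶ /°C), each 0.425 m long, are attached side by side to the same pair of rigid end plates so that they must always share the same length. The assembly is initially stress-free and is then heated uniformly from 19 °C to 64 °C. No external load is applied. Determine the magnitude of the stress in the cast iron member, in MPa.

Equilibrium of a rigid end plate with no external load gives equal and opposite internal forces ±P in the two members. Since α_{nickel alloy} > α_{cast iron}, heating drives the nickel alloy into compression and the cast iron into tension.
Setting the final lengths equal and cancelling L: (α₁ − α₂)ΔT = P/(A₁E₁) + P/(A₂E₂).
|α₁ − α₂|·ΔT = 3.2×10⁻⁶ × 45 = 0.000144.
1/(A₁E₁) + 1/(A₂E₂) = 1/(1075×100×10³) + 1/(1450×202×10³) = 1.272×10⁻⁸ N⁻¹.
So P = 0.000144 / 1.272×10⁻⁸ = 11.32 kN.
σ_{cast iron} = P/A₁ = 11320/1075 = 10.53 MPa, tensile.

σ ≈ 10.5 MPa (tensile)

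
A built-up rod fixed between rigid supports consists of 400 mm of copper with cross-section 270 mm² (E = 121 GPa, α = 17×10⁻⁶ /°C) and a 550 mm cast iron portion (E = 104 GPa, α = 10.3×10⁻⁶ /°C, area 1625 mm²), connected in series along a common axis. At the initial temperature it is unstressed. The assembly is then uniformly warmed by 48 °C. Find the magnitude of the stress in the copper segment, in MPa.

σ ≈ 143 MPa (compressive)

With the walls removed the bar would change length by δ_free = Σ αᵢΔT Lᵢ = 17×10⁻⁶×48×400 + 10.3×10⁻⁶×48×550 = 0.5983 mm.
The walls prevent any net length change, so an axial force P (same in every segment) develops. Compatibility: P · Σ Lᵢ/(AᵢEᵢ) = δ_free.
Σ Lᵢ/(AᵢEᵢ) = 400/(270×121×10³) + 550/(1625×104×10³) = 1.55×10⁻⁵ mm/N.
P = 0.5983 / 1.55×10⁻⁵ = 38610 N = 38.61 kN, compressive.
σ_{copper} = P / A = 38610 / 270 = 143 MPa.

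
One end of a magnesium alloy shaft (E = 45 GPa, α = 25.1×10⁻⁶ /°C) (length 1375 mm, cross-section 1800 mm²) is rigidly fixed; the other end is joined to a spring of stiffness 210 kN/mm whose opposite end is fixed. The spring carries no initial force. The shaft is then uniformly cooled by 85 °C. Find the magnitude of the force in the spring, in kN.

Free thermal contraction: δ_free = αΔT L = 25.1×10⁻⁶ × 85 × 1375 = 2.934 mm.
Let P be the tensile force in the spring. The shaft extends elastically by PL/(AE) and the spring stretches by P/k; together these equal δ_free.
So P = δ_free / [L/(AE) + 1/k] = 2.934 / [ 1375/(1800×45×10³) + 1/(210×10³) ].
P = 2.934 / 2.174×10⁻⁵ = 135000 N.

P ≈ 135 kN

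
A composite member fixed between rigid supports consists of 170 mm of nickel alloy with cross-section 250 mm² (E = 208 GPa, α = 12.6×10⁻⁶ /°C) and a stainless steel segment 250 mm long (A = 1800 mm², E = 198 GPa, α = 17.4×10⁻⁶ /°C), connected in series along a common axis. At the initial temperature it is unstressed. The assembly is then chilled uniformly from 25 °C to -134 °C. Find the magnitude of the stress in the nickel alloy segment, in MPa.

σ ≈ 1040 MPa (tensile)

Free thermal contraction of the whole bar: Σ αᵢΔT Lᵢ = 12.6×10⁻⁶×159×170 + 17.4×10⁻⁶×159×250 = 1.032 mm.
The walls prevent any net length change, so an axial force P (same in every segment) develops. Compatibility: P · Σ Lᵢ/(AᵢEᵢ) = δ_free.
The series flexibility is Σ Lᵢ/(AᵢEᵢ) = 170/(250×208×10³) + 250/(1800×198×10³) = 3.971×10⁻⁶ mm/N.
P = 1.032 / 3.971×10⁻⁶ = 260000 N = 260 kN, tensile.
σ_{nickel alloy} = P / A = 260000 / 250 = 1040 MPa.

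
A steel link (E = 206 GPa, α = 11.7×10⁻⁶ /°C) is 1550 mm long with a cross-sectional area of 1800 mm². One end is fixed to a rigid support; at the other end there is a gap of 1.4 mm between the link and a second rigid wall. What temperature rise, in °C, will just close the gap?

ΔT ≈ 77.2 °C

Contact occurs when the free expansion equals the gap: αΔT L = 1.4 mm.
ΔT = 1.4 / (11.7×10⁻⁶ × 1550) = 77.2 °C.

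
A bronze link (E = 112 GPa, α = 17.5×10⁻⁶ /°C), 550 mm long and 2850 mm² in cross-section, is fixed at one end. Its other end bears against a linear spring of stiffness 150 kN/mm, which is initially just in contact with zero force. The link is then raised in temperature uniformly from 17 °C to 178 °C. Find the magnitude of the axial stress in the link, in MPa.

If the spring were absent the link would lengthen by αΔT L = 17.5×10⁻⁶ × 161 × 550 = 1.55 mm.
Let P be the compressive force at the spring. The link shortens elastically by PL/(AE) and the spring compresses by P/k; together these equal δ_free.
So P = δ_free / [L/(AE) + 1/k] = 1.55 / [ 550/(2850×112×10³) + 1/(150×10³) ].
P = 1.55 / 8.39×10⁻⁶ = 184700 N.
σ = P/A = 184700/2850 = 64.81 MPa.

σ ≈ 64.8 MPa (compressive)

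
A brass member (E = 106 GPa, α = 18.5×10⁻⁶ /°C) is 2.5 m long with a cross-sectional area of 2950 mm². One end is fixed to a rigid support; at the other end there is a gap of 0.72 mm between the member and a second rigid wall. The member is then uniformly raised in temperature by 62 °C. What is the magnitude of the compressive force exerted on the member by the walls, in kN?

Free thermal elongation = αΔT L = 18.5×10⁻⁶ × 62 × 2500 = 2.868 mm.
This exceeds the 0.72 mm gap, so the wall pushes back. The portion of expansion that must be recovered elastically is δ_free − gap = 2.868 − 0.72 = 2.147 mm.
That suppressed elongation corresponds to σ = E·Δ/L = 106×10³ × 2.147/2500 = 91.05 MPa.
Force on the wall = σA = 91.05 × 2950 mm² = 268.6 kN.

P ≈ 269 kN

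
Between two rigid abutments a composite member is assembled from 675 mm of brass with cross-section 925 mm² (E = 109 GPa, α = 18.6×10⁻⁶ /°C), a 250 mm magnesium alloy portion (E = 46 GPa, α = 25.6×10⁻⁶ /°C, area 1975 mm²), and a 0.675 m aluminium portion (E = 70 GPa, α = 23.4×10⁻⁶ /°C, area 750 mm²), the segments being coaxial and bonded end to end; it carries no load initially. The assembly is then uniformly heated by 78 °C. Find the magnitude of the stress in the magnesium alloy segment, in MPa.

σ ≈ 61.5 MPa (compressive)

Free thermal expansion of the whole bar: Σ αᵢΔT Lᵢ = 18.6×10⁻⁶×78×675 + 25.6×10⁻⁶×78×250 + 23.4×10⁻⁶×78×675 = 2.71 mm.
Since the ends are fixed, an axial force P builds up, equal in every segment, with P · Σ Lᵢ/(AᵢEᵢ) = δ_free.
The series flexibility is Σ Lᵢ/(AᵢEᵢ) = 675/(925×109×10³) + 250/(1975×46×10³) + 675/(750×70×10³) = 2.23×10⁻⁵ mm/N.
P = 2.71 / 2.23×10⁻⁵ = 121500 N = 121.5 kN, compressive.
σ_{magnesium alloy} = P / A = 121500 / 1975 = 61.53 MPa.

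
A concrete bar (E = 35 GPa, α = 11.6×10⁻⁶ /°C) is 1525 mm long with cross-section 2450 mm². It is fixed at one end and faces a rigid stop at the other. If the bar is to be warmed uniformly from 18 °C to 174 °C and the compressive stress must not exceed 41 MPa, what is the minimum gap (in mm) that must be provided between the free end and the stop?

g ≈ 0.973 mm

Free expansion if unrestrained: δ_free = αΔT L = 11.6×10⁻⁶ × 156 × 1525 = 2.76 mm.
At the allowable stress the elastic shortening the wall may impose is σL/E = 41 × 1525 / (35×10³) = 1.786 mm.
So the gap has to take up the difference, g_min = δ_free − σL/E = 2.76 − 1.786 = 0.9732 mm.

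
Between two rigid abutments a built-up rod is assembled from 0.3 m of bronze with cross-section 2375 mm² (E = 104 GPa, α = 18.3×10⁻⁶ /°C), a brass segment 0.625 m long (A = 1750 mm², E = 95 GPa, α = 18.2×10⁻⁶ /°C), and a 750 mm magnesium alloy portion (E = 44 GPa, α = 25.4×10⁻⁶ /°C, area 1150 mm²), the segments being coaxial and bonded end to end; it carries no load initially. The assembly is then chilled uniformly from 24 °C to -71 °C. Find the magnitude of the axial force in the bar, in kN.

P ≈ 172 kN (tensile)

Free thermal contraction of the whole bar: Σ αᵢΔT Lᵢ = 18.3×10⁻⁶×95×300 + 18.2×10⁻⁶×95×625 + 25.4×10⁻⁶×95×750 = 3.412 mm.
Since the ends are fixed, an axial force P builds up, equal in every segment, with P · Σ Lᵢ/(AᵢEᵢ) = δ_free.
Σ Lᵢ/(AᵢEᵢ) = 300/(2375×104×10³) + 625/(1750×95×10³) + 750/(1150×44×10³) = 1.98×10⁻⁵ mm/N.
P = 3.412 / 1.98×10⁻⁵ = 172400 N = 172.4 kN, tensile.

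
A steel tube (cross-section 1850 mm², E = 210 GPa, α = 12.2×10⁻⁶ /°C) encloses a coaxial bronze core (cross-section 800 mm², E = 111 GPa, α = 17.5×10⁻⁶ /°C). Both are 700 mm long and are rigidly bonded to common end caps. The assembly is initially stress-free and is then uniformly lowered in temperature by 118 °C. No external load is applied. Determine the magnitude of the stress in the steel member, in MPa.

Both members must finish at the same length. With the larger α, the bronze tends to over-contract; the plates restrain it, putting the bronze in tension and the steel in compression. With no external load the two internal forces are equal and opposite, magnitude P.
Compatibility of the two members (thermal + elastic change equal): (α₁ − α₂)ΔT = P·[1/(A₁E₁) + 1/(A₂E₂)].
|α₁ − α₂|·ΔT = 5.3×10⁻⁶ × 118 = 0.0006254.
1/(A₁E₁) + 1/(A₂E₂) = 1/(1850×210×10³) + 1/(800×111×10³) = 1.384×10⁻⁸ N⁻¹.
So P = 0.0006254 / 1.384×10⁻⁸ = 45.2 kN.
σ_{steel} = P/A₁ = 45200/1850 = 24.43 MPa, compressive.

σ ≈ 24.4 MPa (compressive)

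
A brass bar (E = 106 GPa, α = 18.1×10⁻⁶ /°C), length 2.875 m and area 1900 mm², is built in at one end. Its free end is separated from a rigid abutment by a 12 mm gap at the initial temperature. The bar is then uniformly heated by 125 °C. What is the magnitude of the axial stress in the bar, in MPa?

If the wall were absent the bar would grow by αΔT L = 18.1×10⁻⁶ × 125 × 2875 = 6.505 mm.
This is smaller than the 12 mm clearance, so the bar expands freely without reaching the stop — the stress is zero.

σ ≈ 0 MPa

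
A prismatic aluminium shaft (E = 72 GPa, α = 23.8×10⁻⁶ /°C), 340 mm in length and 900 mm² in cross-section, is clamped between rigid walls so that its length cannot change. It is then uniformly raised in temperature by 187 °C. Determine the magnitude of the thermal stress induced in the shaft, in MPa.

With length fixed, the mechanical strain must cancel the thermal strain αΔT = 23.8×10⁻⁶ × 187 = 4450.6×10⁻⁶.
σ = EαΔT = 72×10³ × 23.8×10⁻⁶ × 187 = 320.4 MPa (compressive; the shaft is trying to expand).

σ ≈ 320 MPa (compressive)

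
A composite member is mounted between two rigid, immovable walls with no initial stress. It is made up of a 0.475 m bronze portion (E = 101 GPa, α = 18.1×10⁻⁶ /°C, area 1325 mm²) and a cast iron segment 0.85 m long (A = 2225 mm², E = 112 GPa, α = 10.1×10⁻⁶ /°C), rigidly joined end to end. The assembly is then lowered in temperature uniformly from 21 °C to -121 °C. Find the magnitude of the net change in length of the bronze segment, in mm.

With the walls removed the bar would change length by δ_free = Σ αᵢΔT Lᵢ = 18.1×10⁻⁶×142×475 + 10.1×10⁻⁶×142×850 = 2.44 mm.
Since the ends are fixed, an axial force P builds up, equal in every segment, with P · Σ Lᵢ/(AᵢEᵢ) = δ_free.
Σ Lᵢ/(AᵢEᵢ) = 475/(1325×101×10³) + 850/(2225×112×10³) = 6.96×10⁻⁶ mm/N.
Hence P = δ_free / Σ(L/AE) = 2.44/6.96×10⁻⁶ = 350.5 kN (tensile).
For the bronze segment, free thermal change = 18.1×10⁻⁶×142×475 = 1.221 mm and elastic change from P = 350500×475/(1325×101×10³) = 1.244 mm; these oppose, so the net change is 0.0234 mm (segment lengthens).

|ΔL| ≈ 0.0234 mm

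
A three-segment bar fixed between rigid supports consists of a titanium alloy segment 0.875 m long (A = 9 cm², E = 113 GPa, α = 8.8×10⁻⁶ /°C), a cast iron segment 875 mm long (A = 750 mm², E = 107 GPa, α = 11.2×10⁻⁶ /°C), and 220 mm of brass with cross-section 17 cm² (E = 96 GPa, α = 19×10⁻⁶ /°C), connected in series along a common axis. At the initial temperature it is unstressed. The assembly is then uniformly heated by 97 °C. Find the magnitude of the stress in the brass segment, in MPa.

σ ≈ 59.3 MPa (compressive)

Free thermal expansion of the whole bar: Σ αᵢΔT Lᵢ = 8.8×10⁻⁶×97×875 + 11.2×10⁻⁶×97×875 + 19×10⁻⁶×97×220 = 2.103 mm.
Since the ends are fixed, an axial force P builds up, equal in every segment, with P · Σ Lᵢ/(AᵢEᵢ) = δ_free.
Σ Lᵢ/(AᵢEᵢ) = 875/(900×113×10³) + 875/(750×107×10³) + 220/(1700×96×10³) = 2.086×10⁻⁵ mm/N.
P = 2.103 / 2.086×10⁻⁵ = 100800 N = 100.8 kN, compressive.
σ_{brass} = P / A = 100800 / 1700 = 59.32 MPa.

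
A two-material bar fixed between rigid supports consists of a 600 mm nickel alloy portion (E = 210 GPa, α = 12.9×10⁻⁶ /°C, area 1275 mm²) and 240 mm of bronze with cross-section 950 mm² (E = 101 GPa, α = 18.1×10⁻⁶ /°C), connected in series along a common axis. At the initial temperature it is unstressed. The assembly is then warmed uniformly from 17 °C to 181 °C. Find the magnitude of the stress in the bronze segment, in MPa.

σ ≈ 440 MPa (compressive)

If the supports were absent, the total length change would be Σ αᵢΔT Lᵢ = 12.9×10⁻⁶×164×600 + 18.1×10⁻⁶×164×240 = 1.982 mm.
The rigid supports impose zero overall length change; the single axial force P common to all segments must satisfy P Σ Lᵢ/(AᵢEᵢ) = δ_free.
The series flexibility is Σ Lᵢ/(AᵢEᵢ) = 600/(1275×210×10³) + 240/(950×101×10³) = 4.742×10⁻⁶ mm/N.
So P = 1.982 / 4.742×10⁻⁶ = 417.9 kN, compressive.
σ_{bronze} = P / A = 417900 / 950 = 439.9 MPa.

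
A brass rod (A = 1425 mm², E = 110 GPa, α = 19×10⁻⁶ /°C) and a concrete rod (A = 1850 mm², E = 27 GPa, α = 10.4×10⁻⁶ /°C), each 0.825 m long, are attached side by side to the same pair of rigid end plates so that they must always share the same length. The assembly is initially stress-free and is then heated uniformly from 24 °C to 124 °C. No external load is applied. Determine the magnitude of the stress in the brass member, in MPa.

σ ≈ 22.9 MPa (compressive)

Both members must finish at the same length. With the larger α, the brass tends to over-expand; the plates restrain it, putting the brass in compression and the concrete in tension. With no external load the two internal forces are equal and opposite, magnitude P.
Compatibility of the two members (thermal + elastic change equal): (α₁ − α₂)ΔT = P·[1/(A₁E₁) + 1/(A₂E₂)].
|α₁ − α₂|·ΔT = 8.6×10⁻⁶ × 100 = 0.00086.
1/(A₁E₁) + 1/(A₂E₂) = 1/(1425×110×10³) + 1/(1850×27×10³) = 2.64×10⁻⁸ N⁻¹.
P = 0.00086 / 2.64×10⁻⁸ = 32580 N = 32.58 kN.
σ_{brass} = P/A₁ = 32580/1425 = 22.86 MPa, compressive.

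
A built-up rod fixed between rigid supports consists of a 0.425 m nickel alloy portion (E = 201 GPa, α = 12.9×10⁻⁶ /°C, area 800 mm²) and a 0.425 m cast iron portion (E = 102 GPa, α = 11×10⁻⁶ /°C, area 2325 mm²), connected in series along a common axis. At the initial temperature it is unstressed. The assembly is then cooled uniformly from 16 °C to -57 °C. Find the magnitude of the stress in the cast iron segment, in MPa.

With the walls removed the bar would change length by δ_free = Σ αᵢΔT Lᵢ = 12.9×10⁻⁶×73×425 + 11×10⁻⁶×73×425 = 0.7415 mm.
Since the ends are fixed, an axial force P builds up, equal in every segment, with P · Σ Lᵢ/(AᵢEᵢ) = δ_free.
Σ Lᵢ/(AᵢEᵢ) = 425/(800×201×10³) + 425/(2325×102×10³) = 4.435×10⁻⁶ mm/N.
Hence P = δ_free / Σ(L/AE) = 0.7415/4.435×10⁻⁶ = 167.2 kN (tensile).
σ_{cast iron} = P / A = 167200 / 2325 = 71.91 MPa.

σ ≈ 71.9 MPa (tensile)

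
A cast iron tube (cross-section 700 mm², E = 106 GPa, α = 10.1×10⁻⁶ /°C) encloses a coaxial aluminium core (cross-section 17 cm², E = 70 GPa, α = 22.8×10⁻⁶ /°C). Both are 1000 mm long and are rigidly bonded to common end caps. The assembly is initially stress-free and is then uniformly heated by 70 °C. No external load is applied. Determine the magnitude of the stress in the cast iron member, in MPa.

The aluminium has the larger α, so on heating it would change length more than the cast iron if both were free. The rigid plates force a common final length, so the aluminium is put into compression and the cast iron into tension, with equal and opposite forces P (no external load).
Setting the final lengths equal and cancelling L: (α₁ − α₂)ΔT = P/(A₁E₁) + P/(A₂E₂).
|α₁ − α₂|·ΔT = 12.7×10⁻⁶ × 70 = 0.000889.
1/(A₁E₁) + 1/(A₂E₂) = 1/(700×106×10³) + 1/(1700×70×10³) = 2.188×10⁻⁸ N⁻¹.
So P = 0.000889 / 2.188×10⁻⁸ = 40.63 kN.
σ_{cast iron} = P/A₁ = 40630/700 = 58.04 MPa, tensile.

σ ≈ 58 MPa (tensile)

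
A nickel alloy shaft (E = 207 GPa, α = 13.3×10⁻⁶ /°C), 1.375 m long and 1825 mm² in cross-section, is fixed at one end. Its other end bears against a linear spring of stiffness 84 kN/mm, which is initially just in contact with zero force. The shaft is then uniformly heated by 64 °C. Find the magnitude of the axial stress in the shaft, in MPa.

Free thermal expansion: δ_free = αΔT L = 13.3×10⁻⁶ × 64 × 1375 = 1.17 mm.
With a force P in the spring, the elastic change of the shaft is PL/(AE) and that of the spring is P/k; compatibility requires their sum to equal δ_free.
So P = δ_free / [L/(AE) + 1/k] = 1.17 / [ 1375/(1825×207×10³) + 1/(84×10³) ].
P = 1.17 / 1.554×10⁻⁵ = 75290 N.
σ = P/A = 75290/1825 = 41.26 MPa.

σ ≈ 41.3 MPa (compressive)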